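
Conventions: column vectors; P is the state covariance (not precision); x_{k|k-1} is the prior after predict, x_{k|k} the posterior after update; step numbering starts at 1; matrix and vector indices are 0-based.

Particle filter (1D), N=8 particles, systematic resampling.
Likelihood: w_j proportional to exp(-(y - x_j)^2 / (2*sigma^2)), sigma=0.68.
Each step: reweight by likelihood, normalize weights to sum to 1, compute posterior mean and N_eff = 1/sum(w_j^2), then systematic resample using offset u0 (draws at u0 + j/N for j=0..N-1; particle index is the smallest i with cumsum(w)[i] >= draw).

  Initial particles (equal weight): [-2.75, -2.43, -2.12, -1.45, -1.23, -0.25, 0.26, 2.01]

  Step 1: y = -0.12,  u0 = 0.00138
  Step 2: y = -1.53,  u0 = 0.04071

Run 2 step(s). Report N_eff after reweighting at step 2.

step 1: w=[0.0002, 0.0014, 0.0058, 0.0650, 0.1161, 0.4319, 0.3763, 0.0033]  mean=-0.2569  Neff=2.8908  idx=[1, 4, 5, 5, 5, 6, 6, 6]
step 2: w=[0.2161, 0.4706, 0.0882, 0.0882, 0.0882, 0.0162, 0.0162, 0.0162]  mean=-1.1574  Neff=3.4211  idx=[0, 0, 1, 1, 1, 1, 3, 4]

N_eff = 3.4211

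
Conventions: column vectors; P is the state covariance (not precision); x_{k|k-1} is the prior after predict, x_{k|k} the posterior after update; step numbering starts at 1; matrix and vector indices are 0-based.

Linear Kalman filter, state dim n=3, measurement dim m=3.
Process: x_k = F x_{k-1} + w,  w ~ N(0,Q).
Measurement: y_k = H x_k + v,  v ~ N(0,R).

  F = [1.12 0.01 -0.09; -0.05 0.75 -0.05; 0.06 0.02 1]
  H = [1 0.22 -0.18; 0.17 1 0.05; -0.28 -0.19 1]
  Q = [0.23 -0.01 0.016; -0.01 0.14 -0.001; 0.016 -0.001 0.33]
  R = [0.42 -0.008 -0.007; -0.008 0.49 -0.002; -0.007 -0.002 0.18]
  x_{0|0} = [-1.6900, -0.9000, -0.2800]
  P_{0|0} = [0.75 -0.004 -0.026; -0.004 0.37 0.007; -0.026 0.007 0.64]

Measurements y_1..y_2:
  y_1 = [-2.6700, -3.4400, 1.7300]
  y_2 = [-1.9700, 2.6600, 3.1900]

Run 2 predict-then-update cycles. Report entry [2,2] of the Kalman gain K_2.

step 1: x^-=[-1.8766, -0.5765, -0.3994]  P^-=[1.1812 -0.0488 -0.0201; -0.0488 0.3512 -0.0233; -0.0201 -0.0233 0.9700]  S=[1.6372 0.2142 -0.5418; 0.2142 0.8585 -0.0874; -0.5418 -0.0874 1.2702]  K=[0.7316 -0.0024 0.0430; -0.0510 0.4053 -0.0539; 0.1458 0.0744 0.8389]  nu=[-0.7385, -2.5245, 1.4944]  x^+=[-2.3467, -1.6427, 0.5587]  P^+=[0.3372 -0.0686 0.0840; -0.0686 0.2103 0.0106; 0.0840 0.0106 0.1754]
step 2: x^-=[-2.6950, -1.1426, 0.3850]  P^-=[0.6360 -0.0892 0.1151; -0.0892 0.2643 -0.0072; 0.1151 -0.0072 0.5170]  S=[1.0054 0.0646 -0.1477; 0.0646 0.7449 -0.0180; -0.1477 -0.0180 0.6852]  K=[0.6027 -0.0176 0.0622; -0.0588 0.3379 -0.0511; 0.1250 0.0583 0.7380]  nu=[1.0457, 4.2415, 1.8333]  x^+=[-2.0252, 0.1352, 2.1158]  P^+=[0.2803 -0.0649 0.0732; -0.0649 0.1769 0.0060; 0.0732 0.0060 0.1535]

K[2,2] = 0.7380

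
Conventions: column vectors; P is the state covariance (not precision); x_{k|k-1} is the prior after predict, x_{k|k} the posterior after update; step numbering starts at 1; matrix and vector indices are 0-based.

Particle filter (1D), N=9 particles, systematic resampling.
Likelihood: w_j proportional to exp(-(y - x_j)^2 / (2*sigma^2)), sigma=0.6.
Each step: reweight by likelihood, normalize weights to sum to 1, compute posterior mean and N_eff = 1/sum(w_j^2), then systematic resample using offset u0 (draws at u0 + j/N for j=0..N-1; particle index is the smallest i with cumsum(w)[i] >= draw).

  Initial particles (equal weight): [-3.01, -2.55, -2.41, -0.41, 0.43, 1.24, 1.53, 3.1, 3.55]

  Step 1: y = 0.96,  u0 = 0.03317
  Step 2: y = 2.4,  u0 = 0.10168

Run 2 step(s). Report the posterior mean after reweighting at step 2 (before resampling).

post_mean = 1.3841

step 1: w=[0.0000, 0.0000, 0.0000, 0.0323, 0.2961, 0.3923, 0.2786, 0.0008, 0.0000]  mean=1.0292  Neff=3.1231  idx=[4, 4, 4, 5, 5, 5, 5, 6, 6]
step 2: w=[0.0034, 0.0034, 0.0034, 0.1160, 0.1160, 0.1160, 0.1160, 0.2628, 0.2628]  mean=1.3841  Neff=5.2078  idx=[3, 4, 5, 6, 7, 7, 8, 8, 8]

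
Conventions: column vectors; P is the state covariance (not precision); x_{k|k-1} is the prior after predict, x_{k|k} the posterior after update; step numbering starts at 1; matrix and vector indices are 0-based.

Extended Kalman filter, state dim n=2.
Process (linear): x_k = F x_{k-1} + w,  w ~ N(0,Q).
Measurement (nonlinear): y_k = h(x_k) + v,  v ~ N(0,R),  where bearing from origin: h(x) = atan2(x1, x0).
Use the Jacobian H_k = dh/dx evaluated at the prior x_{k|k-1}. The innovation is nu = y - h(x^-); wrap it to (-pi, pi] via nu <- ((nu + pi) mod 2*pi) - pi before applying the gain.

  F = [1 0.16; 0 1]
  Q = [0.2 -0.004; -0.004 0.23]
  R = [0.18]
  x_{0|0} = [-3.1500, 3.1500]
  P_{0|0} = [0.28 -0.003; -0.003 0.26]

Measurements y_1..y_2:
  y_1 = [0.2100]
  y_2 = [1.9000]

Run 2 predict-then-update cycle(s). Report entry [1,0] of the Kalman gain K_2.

K[1,0] = -0.2690

step 1: x^-=[-2.6460, 3.1500]  P^-=[0.4857 0.0346; 0.0346 0.4900]  H_jac=[-0.1861 -0.1563]  S=[0.2108]  K=[-0.4545; -0.3939]  nu=[-2.0595]  x^+=[-1.7100, 3.9613]  P^+=[0.4422 -0.0031; -0.0031 0.4573]
step 2: x^-=[-1.0762, 3.9613]  P^-=[0.6529 0.0660; 0.0660 0.6873]  H_jac=[-0.2351 -0.0639]  S=[0.2209]  K=[-0.7140; -0.2690]  nu=[0.0639]  x^+=[-1.1219, 3.9441]  P^+=[0.5403 0.0236; 0.0236 0.6713]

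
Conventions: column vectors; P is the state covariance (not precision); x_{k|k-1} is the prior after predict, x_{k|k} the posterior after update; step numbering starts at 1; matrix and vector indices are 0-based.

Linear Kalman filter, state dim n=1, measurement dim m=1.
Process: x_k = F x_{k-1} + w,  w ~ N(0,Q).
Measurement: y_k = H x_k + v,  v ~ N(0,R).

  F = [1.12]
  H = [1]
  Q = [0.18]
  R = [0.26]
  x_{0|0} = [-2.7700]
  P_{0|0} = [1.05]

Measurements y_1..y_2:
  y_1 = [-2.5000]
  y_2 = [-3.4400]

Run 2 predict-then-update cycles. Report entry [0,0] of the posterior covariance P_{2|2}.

step 1: x^-=[-3.1024]  P^-=[1.4971]  S=[1.7571]  K=[0.8520]  nu=[0.6024]  x^+=[-2.5891]  P^+=[0.2215]
step 2: x^-=[-2.8998]  P^-=[0.4579]  S=[0.7179]  K=[0.6378]  nu=[-0.5402]  x^+=[-3.2444]  P^+=[0.1658]

P_post[0,0] = 0.1658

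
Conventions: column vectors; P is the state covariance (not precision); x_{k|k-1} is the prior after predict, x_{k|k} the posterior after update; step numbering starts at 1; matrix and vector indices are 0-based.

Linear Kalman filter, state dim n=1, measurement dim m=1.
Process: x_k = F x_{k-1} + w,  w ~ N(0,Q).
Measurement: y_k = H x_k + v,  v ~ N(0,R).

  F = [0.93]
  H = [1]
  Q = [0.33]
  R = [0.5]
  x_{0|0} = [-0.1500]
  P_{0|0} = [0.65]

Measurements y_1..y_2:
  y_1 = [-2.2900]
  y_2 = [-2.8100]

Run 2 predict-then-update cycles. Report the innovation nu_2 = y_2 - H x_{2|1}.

step 1: x^-=[-0.1395]  P^-=[0.8922]  S=[1.3922]  K=[0.6409]  nu=[-2.1505]  x^+=[-1.5177]  P^+=[0.3204]
step 2: x^-=[-1.4114]  P^-=[0.6071]  S=[1.1071]  K=[0.5484]  nu=[-1.3986]  x^+=[-2.1784]  P^+=[0.2742]

innov = [-1.3986]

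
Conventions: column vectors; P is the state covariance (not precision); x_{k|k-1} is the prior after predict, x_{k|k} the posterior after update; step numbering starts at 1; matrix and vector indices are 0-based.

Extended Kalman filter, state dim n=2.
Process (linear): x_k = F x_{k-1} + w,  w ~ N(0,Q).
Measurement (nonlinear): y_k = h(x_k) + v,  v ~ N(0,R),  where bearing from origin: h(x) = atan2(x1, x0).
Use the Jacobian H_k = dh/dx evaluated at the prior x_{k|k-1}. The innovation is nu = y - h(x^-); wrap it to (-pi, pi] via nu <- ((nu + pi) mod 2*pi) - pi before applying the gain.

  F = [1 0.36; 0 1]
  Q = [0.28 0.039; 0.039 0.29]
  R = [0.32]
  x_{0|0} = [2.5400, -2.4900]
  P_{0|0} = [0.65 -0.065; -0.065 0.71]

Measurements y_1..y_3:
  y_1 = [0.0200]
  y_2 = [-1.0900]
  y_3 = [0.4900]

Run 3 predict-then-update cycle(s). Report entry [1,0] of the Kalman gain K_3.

K[1,0] = 0.5446

step 1: x^-=[1.6436, -2.4900]  P^-=[0.9752 0.2296; 0.2296 1.0000]  H_jac=[0.2797 0.1846]  S=[0.4541]  K=[0.6941; 0.5480]  nu=[1.0074]  x^+=[2.3428, -1.9379]  P^+=[0.7565 0.0569; 0.0569 0.8636]
step 2: x^-=[1.6451, -1.9379]  P^-=[1.1893 0.4068; 0.4068 1.1536]  H_jac=[0.2999 0.2546]  S=[0.5638]  K=[0.8162; 0.7372]  nu=[-0.2231]  x^+=[1.4631, -2.1024]  P^+=[0.8137 0.0675; 0.0675 0.8472]
step 3: x^-=[0.7062, -2.1024]  P^-=[1.2520 0.4115; 0.4115 1.1372]  H_jac=[0.4274 0.1436]  S=[0.6227]  K=[0.9543; 0.5446]  nu=[1.7367]  x^+=[2.3636, -1.1565]  P^+=[0.6850 0.0878; 0.0878 0.9525]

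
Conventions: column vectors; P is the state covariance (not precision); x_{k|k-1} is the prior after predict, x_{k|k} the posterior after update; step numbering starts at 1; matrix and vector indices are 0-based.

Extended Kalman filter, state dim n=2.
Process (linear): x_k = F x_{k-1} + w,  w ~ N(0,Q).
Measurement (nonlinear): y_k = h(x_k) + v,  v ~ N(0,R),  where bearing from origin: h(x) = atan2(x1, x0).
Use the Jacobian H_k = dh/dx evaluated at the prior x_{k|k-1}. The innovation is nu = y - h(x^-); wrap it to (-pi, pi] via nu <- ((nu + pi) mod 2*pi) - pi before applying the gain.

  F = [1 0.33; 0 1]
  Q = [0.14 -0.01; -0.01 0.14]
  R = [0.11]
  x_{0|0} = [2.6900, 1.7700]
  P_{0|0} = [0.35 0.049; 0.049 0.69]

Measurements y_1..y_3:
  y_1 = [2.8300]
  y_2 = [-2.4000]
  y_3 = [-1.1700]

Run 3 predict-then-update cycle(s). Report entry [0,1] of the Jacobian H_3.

H_jac[0,1] = 0.0943

step 1: x^-=[3.2741, 1.7700]  P^-=[0.5975 0.2667; 0.2667 0.8300]  H_jac=[-0.1278 0.2364]  S=[0.1500]  K=[-0.0887; 1.0805]  nu=[2.3344]  x^+=[3.0670, 4.2924]  P^+=[0.5963 0.2811; 0.2811 0.6548]
step 2: x^-=[4.4835, 4.2924]  P^-=[0.9931 0.4872; 0.4872 0.7948]  H_jac=[-0.1114 0.1164]  S=[0.1205]  K=[-0.4479; 0.3173]  nu=[3.1196]  x^+=[3.0863, 5.2823]  P^+=[0.9690 0.5043; 0.5043 0.7827]
step 3: x^-=[4.8294, 5.2823]  P^-=[1.5270 0.7526; 0.7526 0.9227]  H_jac=[-0.1031 0.0943]  S=[0.1198]  K=[-0.7221; 0.0783]  nu=[-2.0001]  x^+=[6.2737, 5.1255]  P^+=[1.4646 0.7594; 0.7594 0.9220]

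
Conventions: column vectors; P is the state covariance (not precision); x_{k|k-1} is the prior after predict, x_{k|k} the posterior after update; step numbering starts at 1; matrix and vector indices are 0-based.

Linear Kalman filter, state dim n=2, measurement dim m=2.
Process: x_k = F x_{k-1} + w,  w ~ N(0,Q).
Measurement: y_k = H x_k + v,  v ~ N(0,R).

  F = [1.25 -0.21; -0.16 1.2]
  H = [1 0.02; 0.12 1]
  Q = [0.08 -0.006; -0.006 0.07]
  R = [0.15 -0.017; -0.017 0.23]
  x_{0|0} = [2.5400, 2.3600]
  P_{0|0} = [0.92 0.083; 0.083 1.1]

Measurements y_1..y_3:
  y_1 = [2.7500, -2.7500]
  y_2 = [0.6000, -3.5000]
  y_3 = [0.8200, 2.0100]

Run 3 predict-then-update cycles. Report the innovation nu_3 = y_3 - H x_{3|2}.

innov = [-1.9988, 5.8422]

step 1: x^-=[2.6794, 2.4256]  P^-=[1.5224 -0.3399; -0.3399 1.6457]  S=[1.6595 -0.1421; -0.1421 1.8160]  K=[0.9120 -0.0152; -0.1100 0.8751]  nu=[0.0221, -5.4971]  x^+=[2.7831, -2.3875]  P^+=[0.1378 -0.0355; -0.0355 0.2074]
step 2: x^-=[3.9803, -3.3103]  P^-=[0.3231 -0.1403; -0.1403 0.3858]  S=[0.4676 -0.1112; -0.1112 0.5868]  K=[0.6741 -0.0453; -0.1404 0.6022]  nu=[-3.3140, -0.6673]  x^+=[1.7765, -3.2469]  P^+=[0.1026 -0.0342; -0.0342 0.1450]
step 3: x^-=[2.9024, -4.1805]  P^-=[0.2646 -0.1155; -0.1155 0.2946]  S=[0.4101 -0.0951; -0.0951 0.5007]  K=[0.6285 -0.0478; -0.1435 0.5334]  nu=[-1.9988, 5.8422]  x^+=[1.3666, -0.7774]  P^+=[0.0958 -0.0332; -0.0332 0.1291]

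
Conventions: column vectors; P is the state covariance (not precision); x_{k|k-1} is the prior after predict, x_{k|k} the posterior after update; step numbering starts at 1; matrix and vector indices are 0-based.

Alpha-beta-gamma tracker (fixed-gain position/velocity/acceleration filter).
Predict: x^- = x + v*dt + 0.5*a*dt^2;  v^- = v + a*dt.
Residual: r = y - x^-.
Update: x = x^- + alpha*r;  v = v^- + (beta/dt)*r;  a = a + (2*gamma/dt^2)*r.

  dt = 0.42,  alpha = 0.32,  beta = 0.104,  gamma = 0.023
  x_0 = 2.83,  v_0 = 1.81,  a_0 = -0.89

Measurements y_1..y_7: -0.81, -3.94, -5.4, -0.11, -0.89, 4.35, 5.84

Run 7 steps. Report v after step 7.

v_post = -0.9358

step 1: x_pred=3.5117  r=-4.3217  x^+=2.1288  v^+=0.3661  a^+=-2.0170
step 2: x_pred=2.1046  r=-6.0446  x^+=0.1703  v^+=-1.9778  a^+=-3.5932
step 3: x_pred=-0.9773  r=-4.4227  x^+=-2.3925  v^+=-4.5821  a^+=-4.7466
step 4: x_pred=-4.7357  r=4.6257  x^+=-3.2555  v^+=-5.4303  a^+=-3.5403
step 5: x_pred=-5.8484  r=4.9584  x^+=-4.2617  v^+=-5.6894  a^+=-2.2473
step 6: x_pred=-6.8495  r=11.1995  x^+=-3.2657  v^+=-3.8601  a^+=0.6732
step 7: x_pred=-4.8275  r=10.6675  x^+=-1.4139  v^+=-0.9358  a^+=3.4550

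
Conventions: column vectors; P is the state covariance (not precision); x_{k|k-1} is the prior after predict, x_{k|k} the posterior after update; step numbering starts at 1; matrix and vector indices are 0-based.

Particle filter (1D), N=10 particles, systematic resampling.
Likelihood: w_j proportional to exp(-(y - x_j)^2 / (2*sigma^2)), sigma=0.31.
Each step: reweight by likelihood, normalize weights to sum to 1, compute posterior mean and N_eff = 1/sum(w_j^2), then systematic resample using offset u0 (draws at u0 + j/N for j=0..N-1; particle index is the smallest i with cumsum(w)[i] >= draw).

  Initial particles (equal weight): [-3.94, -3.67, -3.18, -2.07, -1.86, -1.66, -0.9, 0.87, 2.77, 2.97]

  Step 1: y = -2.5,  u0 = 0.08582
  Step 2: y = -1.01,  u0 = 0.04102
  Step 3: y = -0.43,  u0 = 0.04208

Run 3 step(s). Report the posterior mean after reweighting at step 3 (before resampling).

post_mean = -1.6662

step 1: w=[0.0000, 0.0013, 0.1461, 0.6190, 0.1923, 0.0412, 0.0000, 0.0000, 0.0000, 0.0000]  mean=-2.1770  Neff=2.2562  idx=[2, 3, 3, 3, 3, 3, 3, 4, 4, 5]
step 2: w=[0.0000, 0.0165, 0.0165, 0.0165, 0.0165, 0.0165, 0.0165, 0.1332, 0.1332, 0.6344]  mean=-1.7539  Neff=2.2746  idx=[3, 7, 8, 8, 9, 9, 9, 9, 9, 9]
step 3: w=[0.0004, 0.0101, 0.0101, 0.0101, 0.1615, 0.1615, 0.1615, 0.1615, 0.1615, 0.1615]  mean=-1.6662  Neff=6.3746  idx=[4, 4, 5, 5, 6, 7, 7, 8, 9, 9]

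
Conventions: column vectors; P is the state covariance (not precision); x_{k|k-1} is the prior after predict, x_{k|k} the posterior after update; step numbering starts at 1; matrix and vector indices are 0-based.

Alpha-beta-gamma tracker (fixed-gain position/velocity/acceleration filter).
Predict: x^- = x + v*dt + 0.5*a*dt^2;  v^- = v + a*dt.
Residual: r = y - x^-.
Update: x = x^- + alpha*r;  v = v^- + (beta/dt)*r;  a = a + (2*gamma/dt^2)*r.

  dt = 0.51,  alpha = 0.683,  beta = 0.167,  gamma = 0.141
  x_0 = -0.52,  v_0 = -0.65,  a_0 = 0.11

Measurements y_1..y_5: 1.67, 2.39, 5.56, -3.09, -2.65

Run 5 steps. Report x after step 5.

step 1: x_pred=-0.8372  r=2.5072  x^+=0.8752  v^+=0.2271  a^+=2.8283
step 2: x_pred=1.3589  r=1.0311  x^+=2.0631  v^+=2.0072  a^+=3.9463
step 3: x_pred=3.6000  r=1.9600  x^+=4.9387  v^+=4.6616  a^+=6.0713
step 4: x_pred=8.1056  r=-11.1956  x^+=0.4590  v^+=4.0919  a^+=-6.0670
step 5: x_pred=1.7569  r=-4.4069  x^+=-1.2530  v^+=-0.4453  a^+=-10.8449

x_post = -1.2530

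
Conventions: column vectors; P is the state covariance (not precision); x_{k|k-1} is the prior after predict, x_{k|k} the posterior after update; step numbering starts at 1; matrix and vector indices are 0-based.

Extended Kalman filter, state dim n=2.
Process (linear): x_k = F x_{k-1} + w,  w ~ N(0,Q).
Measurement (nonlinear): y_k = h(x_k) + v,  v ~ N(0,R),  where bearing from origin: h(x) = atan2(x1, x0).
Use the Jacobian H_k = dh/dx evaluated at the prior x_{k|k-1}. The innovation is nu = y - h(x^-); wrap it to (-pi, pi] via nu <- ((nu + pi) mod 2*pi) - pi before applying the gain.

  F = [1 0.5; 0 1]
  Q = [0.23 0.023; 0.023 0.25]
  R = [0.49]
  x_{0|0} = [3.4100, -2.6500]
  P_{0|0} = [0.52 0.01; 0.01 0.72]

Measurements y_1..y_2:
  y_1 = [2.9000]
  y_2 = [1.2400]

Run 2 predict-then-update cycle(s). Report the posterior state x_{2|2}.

step 1: x^-=[2.0850, -2.6500]  P^-=[0.9400 0.3930; 0.3930 0.9700]  H_jac=[0.2331 0.1834]  S=[0.6073]  K=[0.4794; 0.4437]  nu=[-2.4790]  x^+=[0.8964, -3.7501]  P^+=[0.8004 0.2638; 0.2638 0.8504]
step 2: x^-=[-0.9786, -3.7501]  P^-=[1.5068 0.7120; 0.7120 1.1004]  H_jac=[0.2497 -0.0652]  S=[0.5654]  K=[0.5833; 0.1876]  nu=[3.0661]  x^+=[0.8098, -3.1749]  P^+=[1.3144 0.6501; 0.6501 1.0805]

x_post = [0.8098, -3.1749]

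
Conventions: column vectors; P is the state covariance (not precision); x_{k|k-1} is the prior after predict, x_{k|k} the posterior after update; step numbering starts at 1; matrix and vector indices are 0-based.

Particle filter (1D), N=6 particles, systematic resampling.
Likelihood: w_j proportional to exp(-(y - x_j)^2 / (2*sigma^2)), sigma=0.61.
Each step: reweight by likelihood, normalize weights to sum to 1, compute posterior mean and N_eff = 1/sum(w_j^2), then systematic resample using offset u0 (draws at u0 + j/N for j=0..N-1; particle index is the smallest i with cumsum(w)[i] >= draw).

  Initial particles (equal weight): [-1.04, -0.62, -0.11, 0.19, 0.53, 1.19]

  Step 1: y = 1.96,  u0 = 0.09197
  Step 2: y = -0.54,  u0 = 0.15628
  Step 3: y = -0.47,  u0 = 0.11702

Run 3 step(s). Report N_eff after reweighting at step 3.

N_eff = 4.3675

step 1: w=[0.0000, 0.0002, 0.0059, 0.0279, 0.1202, 0.8458]  mean=1.0746  Neff=1.3688  idx=[4, 5, 5, 5, 5, 5]
step 2: w=[0.7055, 0.0589, 0.0589, 0.0589, 0.0589, 0.0589]  mean=0.7244  Neff=1.9413  idx=[0, 0, 0, 0, 2, 5]
step 3: w=[0.2387, 0.2387, 0.2387, 0.2387, 0.0226, 0.0226]  mean=0.5598  Neff=4.3675  idx=[0, 1, 1, 2, 3, 3]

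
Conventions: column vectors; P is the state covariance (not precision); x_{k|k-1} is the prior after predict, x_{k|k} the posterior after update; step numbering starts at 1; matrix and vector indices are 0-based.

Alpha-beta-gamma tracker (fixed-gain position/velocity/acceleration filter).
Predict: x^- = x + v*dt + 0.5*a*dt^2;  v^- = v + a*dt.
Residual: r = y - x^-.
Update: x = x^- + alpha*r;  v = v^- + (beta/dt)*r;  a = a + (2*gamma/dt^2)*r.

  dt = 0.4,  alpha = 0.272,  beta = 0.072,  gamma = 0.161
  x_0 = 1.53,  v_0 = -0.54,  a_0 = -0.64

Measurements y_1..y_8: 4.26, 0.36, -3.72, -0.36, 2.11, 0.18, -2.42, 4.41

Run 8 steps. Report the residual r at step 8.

resid = 10.7407

step 1: x_pred=1.2628  r=2.9972  x^+=2.0780  v^+=-0.2565  a^+=5.3919
step 2: x_pred=2.4068  r=-2.0468  x^+=1.8501  v^+=1.5318  a^+=1.2727
step 3: x_pred=2.5646  r=-6.2846  x^+=0.8552  v^+=0.9097  a^+=-11.3751
step 4: x_pred=0.3091  r=-0.6691  x^+=0.1271  v^+=-3.7608  a^+=-12.7215
step 5: x_pred=-2.3950  r=4.5050  x^+=-1.1696  v^+=-8.0385  a^+=-3.6553
step 6: x_pred=-4.6774  r=4.8574  x^+=-3.3562  v^+=-8.6263  a^+=6.1203
step 7: x_pred=-6.3171  r=3.8971  x^+=-5.2571  v^+=-5.4767  a^+=13.9632
step 8: x_pred=-6.3307  r=10.7407  x^+=-3.4092  v^+=2.0419  a^+=35.5789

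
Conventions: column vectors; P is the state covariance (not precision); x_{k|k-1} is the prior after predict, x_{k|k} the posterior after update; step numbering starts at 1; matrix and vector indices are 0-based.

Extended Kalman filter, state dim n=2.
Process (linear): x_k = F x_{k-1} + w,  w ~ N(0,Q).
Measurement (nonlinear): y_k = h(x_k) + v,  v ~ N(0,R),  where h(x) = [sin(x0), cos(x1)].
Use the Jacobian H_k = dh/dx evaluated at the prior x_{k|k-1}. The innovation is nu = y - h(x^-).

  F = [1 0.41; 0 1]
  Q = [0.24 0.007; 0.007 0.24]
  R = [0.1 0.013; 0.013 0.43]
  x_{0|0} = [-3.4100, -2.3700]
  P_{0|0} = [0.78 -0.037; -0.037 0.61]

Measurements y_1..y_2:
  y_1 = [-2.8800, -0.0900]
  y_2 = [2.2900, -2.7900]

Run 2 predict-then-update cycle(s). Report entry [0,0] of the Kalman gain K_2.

step 1: x^-=[-4.3817, -2.3700]  P^-=[1.0922 0.2201; 0.2201 0.8500]  H_jac=[-0.3247 0.0000; 0.0000 0.6973]  S=[0.2151 -0.0368; -0.0368 0.8433]  K=[-1.6293 0.1108; -0.2134 0.6935]  nu=[-3.8258, 0.6268]  x^+=[1.9214, -1.1187]  P^+=[0.4974 0.0380; 0.0380 0.4237]
step 2: x^-=[1.4627, -1.1187]  P^-=[0.8397 0.2187; 0.2187 0.6637]  H_jac=[0.1079 0.0000; 0.0000 0.8995]  S=[0.1098 0.0342; 0.0342 0.9670]  K=[0.7704 0.1762; 0.0227 0.6166]  nu=[1.2958, -3.2269]  x^+=[1.8925, -3.0788]  P^+=[0.7353 0.0953; 0.0953 0.2951]

K[0,0] = 0.7704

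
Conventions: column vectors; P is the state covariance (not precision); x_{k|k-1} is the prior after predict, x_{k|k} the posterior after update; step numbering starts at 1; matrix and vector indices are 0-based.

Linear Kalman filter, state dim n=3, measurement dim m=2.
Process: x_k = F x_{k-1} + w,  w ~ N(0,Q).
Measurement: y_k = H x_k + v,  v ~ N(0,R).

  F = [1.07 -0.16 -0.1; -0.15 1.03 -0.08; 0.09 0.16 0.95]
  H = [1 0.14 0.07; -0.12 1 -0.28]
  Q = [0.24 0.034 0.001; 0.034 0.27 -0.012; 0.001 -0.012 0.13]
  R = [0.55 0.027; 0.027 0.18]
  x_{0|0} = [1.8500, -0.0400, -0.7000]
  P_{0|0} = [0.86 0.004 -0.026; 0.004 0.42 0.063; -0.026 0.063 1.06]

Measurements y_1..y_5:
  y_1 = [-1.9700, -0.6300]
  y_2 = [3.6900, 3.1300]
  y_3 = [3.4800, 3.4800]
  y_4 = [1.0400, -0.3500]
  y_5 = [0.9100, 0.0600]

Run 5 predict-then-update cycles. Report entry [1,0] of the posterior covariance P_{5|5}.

step 1: x^-=[2.0559, -0.2627, -0.5049]  P^-=[1.2522 -0.1641 -0.0638; -0.1641 0.7295 0.0301; -0.0638 0.0301 1.1192]  S=[1.7677 -0.1851; -0.1851 1.0335]  K=[0.6755 -0.1659; 0.0420 0.7242; -0.0176 -0.2699]  nu=[-3.9538, -0.2620]  x^+=[-0.5713, -0.6183, -0.3644]  P^+=[0.3757 -0.0008 -0.1222; -0.0008 0.1955 0.2289; -0.1222 0.2289 1.0451]
step 2: x^-=[-0.4760, -0.5220, -0.4966]  P^-=[0.7193 -0.0630 -0.2288; -0.0630 0.4521 0.1750; -0.2288 0.1750 1.1299]  S=[1.2375 -0.0088; -0.0088 0.6328]  K=[0.5603 -0.1270; 0.0147 0.6492; -0.1025 -0.1814]  nu=[4.2738, 3.4559]  x^+=[1.4798, 1.7844, -1.5614]  P^+=[0.3194 -0.0179 -0.1731; -0.0179 0.1853 0.2508; -0.1731 0.2508 1.0964]
step 3: x^-=[1.4540, 1.7408, -1.0647]  P^-=[0.6725 -0.0696 -0.2965; -0.0696 0.4409 0.1978; -0.2965 0.1978 1.1730]  S=[1.1798 0.0082; 0.0082 0.6085]  K=[0.5450 -0.1179; 0.0006 0.6472; -0.1572 -0.1541]  nu=[1.8568, 1.6155]  x^+=[2.2755, 2.7874, -1.6055]  P^+=[0.3147 -0.0264 -0.2060; -0.0264 0.1860 0.2594; -0.2060 0.2594 1.1290]
step 4: x^-=[2.1494, 2.6582, -0.8744]  P^-=[0.6778 -0.0767 -0.3359; -0.0767 0.4421 0.2081; -0.3359 0.2081 1.1991]  S=[1.1779 0.0119; 0.0119 0.6051]  K=[0.5475 -0.1165; -0.0068 0.6496; -0.1878 -0.1406]  nu=[-1.4203, -2.9951]  x^+=[1.7208, 0.7222, -0.1867]  P^+=[0.3180 -0.0308 -0.2241; -0.0308 0.1868 0.2633; -0.2241 0.2633 1.1450]
step 5: x^-=[1.7443, 0.5007, 0.0931]  P^-=[0.6872 -0.0813 -0.3568; -0.0813 0.4434 0.2132; -0.3568 0.2132 1.2116]  S=[1.1833 0.0124; 0.0124 0.6044]  K=[0.5513 -0.1169; -0.0104 0.6512; -0.2032 -0.1335]  nu=[-0.9110, -0.2054]  x^+=[1.2662, 0.3765, 0.3056]  P^+=[0.3210 -0.0329 -0.2330; -0.0329 0.1871 0.2649; -0.2330 0.2649 1.1513]

P_post[1,0] = -0.0329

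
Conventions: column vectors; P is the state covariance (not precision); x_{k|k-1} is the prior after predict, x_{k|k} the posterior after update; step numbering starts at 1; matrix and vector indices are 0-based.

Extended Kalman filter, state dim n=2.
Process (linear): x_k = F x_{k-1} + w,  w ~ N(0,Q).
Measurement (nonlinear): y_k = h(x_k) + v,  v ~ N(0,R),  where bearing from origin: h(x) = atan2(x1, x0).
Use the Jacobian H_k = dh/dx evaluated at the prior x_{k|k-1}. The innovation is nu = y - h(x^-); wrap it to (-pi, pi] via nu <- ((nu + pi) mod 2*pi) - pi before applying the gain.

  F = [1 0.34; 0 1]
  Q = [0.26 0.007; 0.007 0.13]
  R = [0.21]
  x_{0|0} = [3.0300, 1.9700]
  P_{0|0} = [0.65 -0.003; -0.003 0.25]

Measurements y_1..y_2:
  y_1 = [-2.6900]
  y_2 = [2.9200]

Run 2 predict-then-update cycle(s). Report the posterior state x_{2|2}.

x_post = [2.2563, 3.3589]

step 1: x^-=[3.6998, 1.9700]  P^-=[0.9369 0.0890; 0.0890 0.3800]  H_jac=[-0.1121 0.2106]  S=[0.2344]  K=[-0.3682; 0.2988]  nu=[3.1039]  x^+=[2.5571, 2.8974]  P^+=[0.9051 0.1148; 0.1148 0.3591]
step 2: x^-=[3.5422, 2.8974]  P^-=[1.2846 0.2439; 0.2439 0.4891]  H_jac=[-0.1384 0.1691]  S=[0.2372]  K=[-0.5755; 0.2065]  nu=[2.2344]  x^+=[2.2563, 3.3589]  P^+=[1.2061 0.2721; 0.2721 0.4790]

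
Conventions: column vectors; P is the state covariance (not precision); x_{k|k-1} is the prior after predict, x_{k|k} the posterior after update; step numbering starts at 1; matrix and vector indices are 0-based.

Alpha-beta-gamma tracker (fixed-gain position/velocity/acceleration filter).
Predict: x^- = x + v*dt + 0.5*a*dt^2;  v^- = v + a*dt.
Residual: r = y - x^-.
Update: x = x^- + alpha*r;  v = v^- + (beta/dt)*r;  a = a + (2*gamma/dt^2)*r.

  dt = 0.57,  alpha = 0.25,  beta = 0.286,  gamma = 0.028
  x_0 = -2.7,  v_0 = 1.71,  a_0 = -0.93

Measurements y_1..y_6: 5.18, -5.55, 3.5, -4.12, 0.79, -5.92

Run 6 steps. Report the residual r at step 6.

step 1: x_pred=-1.8764  r=7.0564  x^+=-0.1123  v^+=4.7205  a^+=0.2862
step 2: x_pred=2.6249  r=-8.1749  x^+=0.5812  v^+=0.7818  a^+=-1.1228
step 3: x_pred=0.8444  r=2.6556  x^+=1.5083  v^+=1.4743  a^+=-0.6651
step 4: x_pred=2.2406  r=-6.3606  x^+=0.6505  v^+=-2.0963  a^+=-1.7614
step 5: x_pred=-0.8305  r=1.6205  x^+=-0.4254  v^+=-2.2871  a^+=-1.4821
step 6: x_pred=-1.9698  r=-3.9502  x^+=-2.9574  v^+=-5.1139  a^+=-2.1629

resid = -3.9502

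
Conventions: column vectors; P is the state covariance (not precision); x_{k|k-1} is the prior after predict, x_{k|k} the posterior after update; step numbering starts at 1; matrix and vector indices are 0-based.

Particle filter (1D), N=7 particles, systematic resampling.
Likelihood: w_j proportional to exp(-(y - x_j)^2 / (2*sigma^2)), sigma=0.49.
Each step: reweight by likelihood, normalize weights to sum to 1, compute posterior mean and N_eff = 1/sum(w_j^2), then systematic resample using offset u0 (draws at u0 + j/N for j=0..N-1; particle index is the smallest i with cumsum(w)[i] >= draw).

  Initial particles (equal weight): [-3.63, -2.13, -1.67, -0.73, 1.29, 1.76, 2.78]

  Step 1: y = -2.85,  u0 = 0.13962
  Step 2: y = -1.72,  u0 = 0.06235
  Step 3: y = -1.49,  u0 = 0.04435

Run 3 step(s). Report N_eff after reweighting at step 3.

N_eff = 6.0259

step 1: w=[0.4163, 0.5022, 0.0814, 0.0001, 0.0000, 0.0000, 0.0000]  mean=-2.7169  Neff=2.3141  idx=[0, 0, 1, 1, 1, 1, 2]
step 2: w=[0.0001, 0.0001, 0.1847, 0.1847, 0.1847, 0.1847, 0.2608]  mean=-2.0104  Neff=4.8894  idx=[2, 3, 3, 4, 5, 6, 6]
step 3: w=[0.1065, 0.1065, 0.1065, 0.1065, 0.1065, 0.2337, 0.2337]  mean=-1.9150  Neff=6.0259  idx=[0, 1, 3, 4, 5, 5, 6]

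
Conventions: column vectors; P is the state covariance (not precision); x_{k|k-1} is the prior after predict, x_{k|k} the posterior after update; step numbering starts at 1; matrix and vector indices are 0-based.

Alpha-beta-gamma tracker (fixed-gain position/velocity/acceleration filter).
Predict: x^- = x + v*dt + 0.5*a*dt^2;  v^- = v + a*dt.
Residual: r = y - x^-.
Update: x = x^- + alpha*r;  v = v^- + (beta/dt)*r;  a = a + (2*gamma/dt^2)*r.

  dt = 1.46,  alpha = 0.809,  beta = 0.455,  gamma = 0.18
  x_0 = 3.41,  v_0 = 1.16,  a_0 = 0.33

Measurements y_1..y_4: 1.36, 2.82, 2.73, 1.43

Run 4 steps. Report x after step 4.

step 1: x_pred=5.4553  r=-4.0953  x^+=2.1422  v^+=0.3655  a^+=-0.3616
step 2: x_pred=2.2904  r=0.5296  x^+=2.7189  v^+=0.0026  a^+=-0.2722
step 3: x_pred=2.4325  r=0.2975  x^+=2.6732  v^+=-0.3021  a^+=-0.2220
step 4: x_pred=1.9955  r=-0.5655  x^+=1.5380  v^+=-0.8024  a^+=-0.3175

x_post = 1.5380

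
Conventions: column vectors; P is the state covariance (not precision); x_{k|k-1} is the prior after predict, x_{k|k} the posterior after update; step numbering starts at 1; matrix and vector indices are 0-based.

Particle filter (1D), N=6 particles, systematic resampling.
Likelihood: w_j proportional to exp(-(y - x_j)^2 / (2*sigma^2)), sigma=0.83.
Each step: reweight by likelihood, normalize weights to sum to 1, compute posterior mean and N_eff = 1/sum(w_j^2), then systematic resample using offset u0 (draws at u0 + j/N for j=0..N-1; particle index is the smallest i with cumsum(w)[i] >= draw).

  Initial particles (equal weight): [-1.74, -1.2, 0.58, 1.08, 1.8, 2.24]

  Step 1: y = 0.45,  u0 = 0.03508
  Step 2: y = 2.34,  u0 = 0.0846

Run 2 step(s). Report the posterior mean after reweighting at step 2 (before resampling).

step 1: w=[0.0136, 0.0610, 0.4350, 0.3301, 0.1173, 0.0430]  mean=0.8195  Neff=3.1478  idx=[1, 2, 2, 3, 3, 4]
step 2: w=[0.0001, 0.0639, 0.0639, 0.1912, 0.1912, 0.4898]  mean=1.3686  Neff=3.1140  idx=[2, 3, 4, 5, 5, 5]

post_mean = 1.3686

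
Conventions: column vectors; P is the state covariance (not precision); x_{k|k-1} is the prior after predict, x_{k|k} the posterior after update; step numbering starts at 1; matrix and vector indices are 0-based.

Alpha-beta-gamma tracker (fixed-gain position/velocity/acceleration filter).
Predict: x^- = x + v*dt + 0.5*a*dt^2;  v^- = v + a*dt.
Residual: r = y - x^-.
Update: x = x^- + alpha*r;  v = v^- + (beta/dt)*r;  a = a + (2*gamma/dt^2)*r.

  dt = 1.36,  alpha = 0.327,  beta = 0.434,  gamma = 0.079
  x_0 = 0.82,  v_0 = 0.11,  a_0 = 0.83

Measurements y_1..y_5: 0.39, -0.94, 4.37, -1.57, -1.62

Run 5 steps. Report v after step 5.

step 1: x_pred=1.7372  r=-1.3472  x^+=1.2967  v^+=0.8089  a^+=0.7149
step 2: x_pred=3.0579  r=-3.9979  x^+=1.7506  v^+=0.5054  a^+=0.3734
step 3: x_pred=2.7832  r=1.5868  x^+=3.3021  v^+=1.5196  a^+=0.5090
step 4: x_pred=5.8394  r=-7.4094  x^+=3.4165  v^+=-0.1527  a^+=-0.1240
step 5: x_pred=3.0942  r=-4.7142  x^+=1.5526  v^+=-1.8257  a^+=-0.5267

v_post = -1.8257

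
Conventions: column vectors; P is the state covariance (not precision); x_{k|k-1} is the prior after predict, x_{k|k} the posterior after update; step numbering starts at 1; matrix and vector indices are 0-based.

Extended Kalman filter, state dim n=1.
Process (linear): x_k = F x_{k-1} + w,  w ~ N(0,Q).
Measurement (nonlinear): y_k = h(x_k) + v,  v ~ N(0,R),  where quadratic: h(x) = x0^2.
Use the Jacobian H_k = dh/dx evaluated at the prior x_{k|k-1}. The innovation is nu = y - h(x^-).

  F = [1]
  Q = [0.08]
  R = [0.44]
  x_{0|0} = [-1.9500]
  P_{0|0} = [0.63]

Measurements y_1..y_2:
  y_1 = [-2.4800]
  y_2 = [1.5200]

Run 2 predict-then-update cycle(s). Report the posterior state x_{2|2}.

step 1: x^-=[-1.9500]  P^-=[0.7100]  H_jac=[-3.9000]  S=[11.2391]  K=[-0.2464]  nu=[-6.2825]  x^+=[-0.4022]  P^+=[0.0278]
step 2: x^-=[-0.4022]  P^-=[0.1078]  H_jac=[-0.8043]  S=[0.5097]  K=[-0.1701]  nu=[1.3583]  x^+=[-0.6332]  P^+=[0.0930]

x_post = [-0.6332]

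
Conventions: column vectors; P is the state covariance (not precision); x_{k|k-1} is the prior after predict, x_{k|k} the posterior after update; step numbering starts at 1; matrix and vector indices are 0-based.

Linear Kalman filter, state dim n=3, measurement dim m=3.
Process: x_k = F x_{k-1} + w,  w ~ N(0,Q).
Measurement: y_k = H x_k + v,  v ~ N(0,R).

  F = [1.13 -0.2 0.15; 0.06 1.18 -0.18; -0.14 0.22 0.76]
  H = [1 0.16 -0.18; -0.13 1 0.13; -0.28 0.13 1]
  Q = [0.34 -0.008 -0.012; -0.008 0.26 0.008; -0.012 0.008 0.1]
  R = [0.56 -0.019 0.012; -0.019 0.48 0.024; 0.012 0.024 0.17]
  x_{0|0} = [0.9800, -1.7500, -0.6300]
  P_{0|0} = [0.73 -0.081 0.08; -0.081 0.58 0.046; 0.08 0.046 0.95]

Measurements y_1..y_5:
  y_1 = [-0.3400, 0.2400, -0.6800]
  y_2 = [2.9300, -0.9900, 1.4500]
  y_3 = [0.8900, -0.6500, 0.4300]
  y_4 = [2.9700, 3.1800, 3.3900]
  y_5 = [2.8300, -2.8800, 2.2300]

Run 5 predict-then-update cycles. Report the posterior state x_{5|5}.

x_post = [2.0862, -0.3167, 2.0458]

step 1: x^-=[1.3629, -1.8928, -1.0010]  P^-=[1.3777 -0.2338 -0.0056; -0.2338 1.0683 0.0799; -0.0056 0.0799 0.6944]  S=[1.9101 -0.2860 -0.4914; -0.2860 1.6650 0.4549; -0.4914 0.4549 1.0314]  K=[0.6753 -0.1235 -0.0327; 0.0626 0.6747 0.0078; 0.1268 -0.0900 0.7850]  nu=[-1.5802, 2.4401, 0.9487]  x^+=[-0.0366, -0.3379, -0.6764]  P^+=[0.4070 -0.0354 0.1182; -0.0354 0.3226 -0.0336; 0.1182 -0.0336 0.1703]
step 2: x^-=[-0.0753, -0.2792, -0.5833]  P^-=[0.9345 -0.1380 0.0220; -0.1380 0.7229 0.0500; 0.0220 0.0500 0.1877]  S=[1.4642 -0.1689 -0.2502; -0.1689 1.2700 0.2646; -0.2502 0.2646 0.4539]  K=[0.5765 -0.0835 -0.2010; 0.0623 0.5757 0.1011; 0.0748 -0.0326 0.4745]  nu=[2.9450, -0.6448, 2.0485]  x^+=[1.2646, -0.2597, 0.6299]  P^+=[0.3376 -0.0208 0.0680; -0.0208 0.2762 -0.0100; 0.0680 -0.0100 0.1011]
step 3: x^-=[1.5755, -0.3439, 0.2446]  P^-=[0.8174 -0.0959 -0.0137; -0.0959 0.6488 0.0625; -0.0137 0.0625 0.1619]  S=[1.3699 -0.1311 -0.2465; -0.1311 1.1870 0.2534; -0.2465 0.2534 0.4378]  K=[0.5374 -0.0601 -0.2451; 0.0716 0.5461 0.1209; 0.0530 -0.0153 0.4357]  nu=[-0.5864, -0.1330, 0.6713]  x^+=[1.1038, -0.3774, 0.5080]  P^+=[0.3103 -0.0113 0.0517; -0.0113 0.2625 -0.0028; 0.0517 -0.0028 0.0892]
step 4: x^-=[1.3989, -0.4706, 0.1485]  P^-=[0.7715 -0.0769 -0.0220; -0.0769 0.6280 0.0643; -0.0220 0.0643 0.1591]  S=[1.3323 -0.1115 -0.2404; -0.1115 1.1612 0.2463; -0.2404 0.2463 0.4348]  K=[0.5230 -0.0514 -0.2520; 0.0761 0.5379 0.1226; 0.0467 -0.0114 0.4315]  nu=[1.6731, 3.8131, 3.6943]  x^+=[1.1470, 2.1611, 1.7772]  P^+=[0.3006 -0.0077 0.0474; -0.0077 0.2588 -0.0011; 0.0474 -0.0011 0.0871]
step 5: x^-=[1.1304, 2.2990, 1.6656]  P^-=[0.7558 -0.0707 -0.0233; -0.0707 0.6227 0.0643; -0.0233 0.0643 0.1587]  S=[1.3189 -0.1044 -0.2370; -0.1044 1.1540 0.2434; -0.2370 0.2434 0.4334]  K=[0.5184 -0.0489 -0.2524; 0.0775 0.5360 0.1223; 0.0451 -0.0106 0.4312]  nu=[1.6315, -5.2485, 0.5821]  x^+=[2.0862, -0.3167, 2.0458]  P^+=[0.2976 -0.0067 0.0464; -0.0067 0.2580 -0.0008; 0.0464 -0.0008 0.0867]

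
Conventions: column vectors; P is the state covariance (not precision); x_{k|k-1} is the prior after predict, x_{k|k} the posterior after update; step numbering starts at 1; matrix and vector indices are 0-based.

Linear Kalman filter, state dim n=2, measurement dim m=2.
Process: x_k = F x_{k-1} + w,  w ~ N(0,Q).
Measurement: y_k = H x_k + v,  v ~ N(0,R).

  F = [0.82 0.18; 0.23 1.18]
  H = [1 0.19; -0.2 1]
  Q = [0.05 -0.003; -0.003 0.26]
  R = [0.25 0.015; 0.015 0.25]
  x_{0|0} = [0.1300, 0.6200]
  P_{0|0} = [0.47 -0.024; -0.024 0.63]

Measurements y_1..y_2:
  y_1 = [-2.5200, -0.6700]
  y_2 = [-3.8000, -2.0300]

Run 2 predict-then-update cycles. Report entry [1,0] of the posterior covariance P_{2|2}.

step 1: x^-=[0.2182, 0.7615]  P^-=[0.3794 0.1952; 0.1952 1.1490]  S=[0.7450 0.3453; 0.3453 1.3361]  K=[0.5880 -0.0626; 0.1932 0.7808]  nu=[-2.8829, -1.3879]  x^+=[-1.3900, -0.8792]  P^+=[0.1420 0.0216; 0.0216 0.2024]
step 2: x^-=[-1.2981, -1.3572]  P^-=[0.1584 0.0885; 0.0885 0.5611]  S=[0.4623 0.1751; 0.1751 0.7820]  K=[0.3840 -0.0133; 0.1737 0.6560]  nu=[-2.2441, -0.9324]  x^+=[-2.1475, -2.3585]  P^+=[0.0919 0.0208; 0.0208 0.1708]

P_post[1,0] = 0.0208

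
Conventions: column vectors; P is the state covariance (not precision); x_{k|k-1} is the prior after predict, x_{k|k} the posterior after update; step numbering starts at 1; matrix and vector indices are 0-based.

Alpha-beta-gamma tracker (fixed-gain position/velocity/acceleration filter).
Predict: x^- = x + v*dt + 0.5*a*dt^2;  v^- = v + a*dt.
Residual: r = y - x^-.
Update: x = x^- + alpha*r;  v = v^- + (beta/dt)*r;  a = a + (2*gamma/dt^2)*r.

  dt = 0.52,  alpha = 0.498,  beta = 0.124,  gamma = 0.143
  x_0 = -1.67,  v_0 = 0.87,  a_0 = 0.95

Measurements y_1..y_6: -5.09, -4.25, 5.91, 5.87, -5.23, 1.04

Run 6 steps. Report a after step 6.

a_post = -4.3624

step 1: x_pred=-1.0892  r=-4.0008  x^+=-3.0816  v^+=0.4100  a^+=-3.2817
step 2: x_pred=-3.3121  r=-0.9379  x^+=-3.7792  v^+=-1.5202  a^+=-4.2737
step 3: x_pred=-5.1475  r=11.0575  x^+=0.3592  v^+=-1.1057  a^+=7.4217
step 4: x_pred=0.7876  r=5.0824  x^+=3.3186  v^+=3.9655  a^+=12.7973
step 5: x_pred=7.1109  r=-12.3409  x^+=0.9651  v^+=7.6773  a^+=-0.2556
step 6: x_pred=4.9228  r=-3.8828  x^+=2.9892  v^+=6.6185  a^+=-4.3624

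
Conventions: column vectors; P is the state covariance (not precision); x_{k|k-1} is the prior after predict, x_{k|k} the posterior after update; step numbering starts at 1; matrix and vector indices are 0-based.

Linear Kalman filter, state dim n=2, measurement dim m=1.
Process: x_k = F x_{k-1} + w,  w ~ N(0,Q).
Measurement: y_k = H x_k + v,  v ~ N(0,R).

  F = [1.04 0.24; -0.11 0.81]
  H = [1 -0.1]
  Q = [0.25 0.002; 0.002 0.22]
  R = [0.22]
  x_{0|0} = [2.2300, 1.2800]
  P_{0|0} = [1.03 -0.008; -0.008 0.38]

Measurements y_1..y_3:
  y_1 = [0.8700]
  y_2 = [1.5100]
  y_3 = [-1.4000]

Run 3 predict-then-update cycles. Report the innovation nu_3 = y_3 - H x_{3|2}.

step 1: x^-=[2.6264, 0.7915]  P^-=[1.3819 -0.0485; -0.0485 0.4832]  S=[1.6165]  K=[0.8579; -0.0599]  nu=[-1.6772]  x^+=[1.1875, 0.8919]  P^+=[0.1922 0.0346; 0.0346 0.4774]
step 2: x^-=[1.4490, 0.5919]  P^-=[0.5026 0.1010; 0.1010 0.5294]  S=[0.7077]  K=[0.6959; 0.0679]  nu=[0.1202]  x^+=[1.5327, 0.6000]  P^+=[0.1599 0.0676; 0.0676 0.5261]
step 3: x^-=[1.7380, 0.3174]  P^-=[0.4869 0.1411; 0.1411 0.5551]  S=[0.6843]  K=[0.6910; 0.1251]  nu=[-3.1062]  x^+=[-0.4084, -0.0712]  P^+=[0.1602 0.0820; 0.0820 0.5444]

innov = [-3.1062]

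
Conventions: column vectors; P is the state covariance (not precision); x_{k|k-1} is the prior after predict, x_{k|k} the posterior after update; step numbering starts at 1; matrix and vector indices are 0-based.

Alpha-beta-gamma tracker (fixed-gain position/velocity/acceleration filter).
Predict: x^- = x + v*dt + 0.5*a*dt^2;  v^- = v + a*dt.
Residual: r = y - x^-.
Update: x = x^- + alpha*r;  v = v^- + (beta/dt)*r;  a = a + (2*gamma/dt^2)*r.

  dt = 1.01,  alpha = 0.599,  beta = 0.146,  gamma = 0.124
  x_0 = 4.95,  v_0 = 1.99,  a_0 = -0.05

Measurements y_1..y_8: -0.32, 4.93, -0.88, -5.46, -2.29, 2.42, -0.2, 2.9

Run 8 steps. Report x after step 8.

step 1: x_pred=6.9344  r=-7.2544  x^+=2.5890  v^+=0.8908  a^+=-1.8136
step 2: x_pred=2.5637  r=2.3663  x^+=3.9811  v^+=-0.5989  a^+=-1.2384
step 3: x_pred=2.7446  r=-3.6246  x^+=0.5735  v^+=-2.3736  a^+=-2.1196
step 4: x_pred=-2.9049  r=-2.5551  x^+=-4.4354  v^+=-4.8837  a^+=-2.7407
step 5: x_pred=-10.7659  r=8.4759  x^+=-5.6888  v^+=-6.4266  a^+=-0.6801
step 6: x_pred=-12.5266  r=14.9466  x^+=-3.5736  v^+=-4.9530  a^+=2.9536
step 7: x_pred=-7.0696  r=6.8696  x^+=-2.9547  v^+=-0.9768  a^+=4.6237
step 8: x_pred=-1.5830  r=4.4830  x^+=1.1023  v^+=4.3411  a^+=5.7135

x_post = 1.1023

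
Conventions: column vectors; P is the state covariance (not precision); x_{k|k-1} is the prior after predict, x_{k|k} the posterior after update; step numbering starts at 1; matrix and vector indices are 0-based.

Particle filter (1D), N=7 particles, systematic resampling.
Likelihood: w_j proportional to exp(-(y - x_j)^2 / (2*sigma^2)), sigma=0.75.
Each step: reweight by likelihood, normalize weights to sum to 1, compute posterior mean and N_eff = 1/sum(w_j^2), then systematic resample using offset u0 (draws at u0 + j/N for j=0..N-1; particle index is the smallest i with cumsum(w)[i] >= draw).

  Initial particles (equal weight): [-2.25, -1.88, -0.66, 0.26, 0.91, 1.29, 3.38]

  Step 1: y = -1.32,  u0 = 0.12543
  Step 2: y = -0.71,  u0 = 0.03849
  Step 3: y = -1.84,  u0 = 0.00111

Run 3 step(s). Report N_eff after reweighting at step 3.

step 1: w=[0.2292, 0.3742, 0.3357, 0.0538, 0.0059, 0.0012, 0.0000]  mean=-1.4199  Neff=3.2447  idx=[0, 1, 1, 1, 2, 2, 3]
step 2: w=[0.0353, 0.0861, 0.0861, 0.0861, 0.2901, 0.2901, 0.1260]  mean=-0.9155  Neff=4.8135  idx=[1, 2, 4, 4, 5, 5, 6]
step 3: w=[0.3143, 0.3143, 0.0913, 0.0913, 0.0913, 0.0913, 0.0062]  mean=-1.4211  Neff=4.3302  idx=[0, 0, 0, 1, 1, 2, 4]

N_eff = 4.3302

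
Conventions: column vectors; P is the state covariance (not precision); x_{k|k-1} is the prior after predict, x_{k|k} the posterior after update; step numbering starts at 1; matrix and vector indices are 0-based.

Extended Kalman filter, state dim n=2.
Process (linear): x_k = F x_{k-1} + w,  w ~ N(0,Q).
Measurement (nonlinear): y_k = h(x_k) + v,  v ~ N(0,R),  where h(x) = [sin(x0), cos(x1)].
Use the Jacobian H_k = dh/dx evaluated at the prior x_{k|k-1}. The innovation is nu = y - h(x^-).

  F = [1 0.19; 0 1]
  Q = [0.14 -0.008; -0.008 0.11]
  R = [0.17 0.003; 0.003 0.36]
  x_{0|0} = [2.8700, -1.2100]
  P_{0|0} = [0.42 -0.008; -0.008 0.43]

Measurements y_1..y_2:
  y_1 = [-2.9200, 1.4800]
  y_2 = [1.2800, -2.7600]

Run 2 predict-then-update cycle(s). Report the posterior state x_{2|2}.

x_post = [6.6898, -1.3595]

step 1: x^-=[2.6401, -1.2100]  P^-=[0.5725 0.0657; 0.0657 0.5400]  H_jac=[-0.8769 0.0000; 0.0000 0.9356]  S=[0.6102 -0.0509; -0.0509 0.8327]  K=[-0.8207 0.0237; -0.0440 0.6040]  nu=[-3.4007, 1.1270]  x^+=[5.4578, -0.3795]  P^+=[0.1590 0.0065; 0.0065 0.2323]
step 2: x^-=[5.3857, -0.3795]  P^-=[0.3099 0.0426; 0.0426 0.3423]  H_jac=[0.6236 0.0000; 0.0000 0.3705]  S=[0.2905 0.0128; 0.0128 0.4070]  K=[0.6644 0.0178; 0.0778 0.3091]  nu=[2.0618, -3.6888]  x^+=[6.6898, -1.3595]  P^+=[0.1812 0.0227; 0.0227 0.3010]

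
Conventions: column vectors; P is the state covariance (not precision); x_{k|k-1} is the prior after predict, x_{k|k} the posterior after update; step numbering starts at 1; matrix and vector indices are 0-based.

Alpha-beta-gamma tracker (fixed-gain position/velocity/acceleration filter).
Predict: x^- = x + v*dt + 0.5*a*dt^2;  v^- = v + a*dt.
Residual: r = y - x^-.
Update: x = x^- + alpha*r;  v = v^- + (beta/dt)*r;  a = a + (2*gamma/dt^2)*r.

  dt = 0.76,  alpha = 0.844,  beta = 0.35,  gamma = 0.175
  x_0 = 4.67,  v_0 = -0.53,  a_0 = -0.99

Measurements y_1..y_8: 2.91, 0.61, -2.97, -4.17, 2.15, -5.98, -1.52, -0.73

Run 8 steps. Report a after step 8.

a_post = 1.8476

step 1: x_pred=3.9813  r=-1.0713  x^+=3.0771  v^+=-1.7758  a^+=-1.6392
step 2: x_pred=1.2542  r=-0.6442  x^+=0.7105  v^+=-3.3182  a^+=-2.0295
step 3: x_pred=-2.3974  r=-0.5726  x^+=-2.8807  v^+=-5.1243  a^+=-2.3764
step 4: x_pred=-7.4614  r=3.2914  x^+=-4.6835  v^+=-5.4146  a^+=-0.3820
step 5: x_pred=-8.9088  r=11.0588  x^+=0.4248  v^+=-0.6120  a^+=6.3192
step 6: x_pred=1.7847  r=-7.7647  x^+=-4.7687  v^+=0.6148  a^+=1.6141
step 7: x_pred=-3.8353  r=2.3153  x^+=-1.8812  v^+=2.9078  a^+=3.0171
step 8: x_pred=1.2001  r=-1.9301  x^+=-0.4289  v^+=4.3119  a^+=1.8476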